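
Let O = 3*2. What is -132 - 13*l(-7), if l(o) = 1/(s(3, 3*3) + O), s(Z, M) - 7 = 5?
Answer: -2389/18 ≈ -132.72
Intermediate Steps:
s(Z, M) = 12 (s(Z, M) = 7 + 5 = 12)
O = 6
l(o) = 1/18 (l(o) = 1/(12 + 6) = 1/18)
-132 - 13*l(-7) = -132 - 13*1/18 = -132 - 13/18 = -2389/18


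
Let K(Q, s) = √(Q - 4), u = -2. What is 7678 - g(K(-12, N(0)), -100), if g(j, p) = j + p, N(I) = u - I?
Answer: 7778 - 4*I ≈ 7778.0 - 4.0*I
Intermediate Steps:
N(I) = -2 - I
K(Q, s) = √(-4 + Q)
7678 - g(K(-12, N(0)), -100) = 7678 - (√(-4 - 12) - 100) = 7678 - (√(-16) - 100) = 7678 - (4*I - 100) = 7678 - (-100 + 4*I) = 7678 + (100 - 4*I) = 7778 - 4*I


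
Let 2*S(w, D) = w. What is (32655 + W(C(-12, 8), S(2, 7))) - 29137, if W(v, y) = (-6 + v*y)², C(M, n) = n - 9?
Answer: 3567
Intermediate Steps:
C(M, n) = -9 + n
S(w, D) = w/2
(32655 + W(C(-12, 8), S(2, 7))) - 29137 = (32655 + (-6 + (-9 + 8)*((½)*2))²) - 29137 = (32655 + (-6 - 1*1)²) - 29137 = (32655 + (-6 - 1)²) - 29137 = (32655 + (-7)²) - 29137 = (32655 + 49) - 29137 = 32704 - 29137 = 3567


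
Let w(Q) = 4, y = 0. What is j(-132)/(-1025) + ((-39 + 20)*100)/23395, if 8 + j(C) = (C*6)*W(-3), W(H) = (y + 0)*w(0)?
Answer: -352068/4795975 ≈ -0.073409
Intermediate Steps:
W(H) = 0 (W(H) = (0 + 0)*4 = 0*4 = 0)
j(C) = -8 (j(C) = -8 + (C*6)*0 = -8 + (6*C)*0 = -8 + 0 = -8)
j(-132)/(-1025) + ((-39 + 20)*100)/23395 = -8/(-1025) + ((-39 + 20)*100)/23395 = -8*(-1/1025) - 19*100*(1/23395) = 8/1025 - 1900*1/23395 = 8/1025 - 380/4679 = -352068/4795975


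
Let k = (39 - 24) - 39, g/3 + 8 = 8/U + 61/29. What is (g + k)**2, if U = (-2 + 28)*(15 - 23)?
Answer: 993573441/568516 ≈ 1747.7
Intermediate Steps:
U = -208 (U = 26*(-8) = -208)
g = -13425/754 (g = -24 + 3*(8/(-208) + 61/29) = -24 + 3*(8*(-1/208) + 61*(1/29)) = -24 + 3*(-1/26 + 61/29) = -24 + 3*(1557/754) = -24 + 4671/754 = -13425/754 ≈ -17.805)
k = -24 (k = 15 - 39 = -24)
(g + k)**2 = (-13425/754 - 24)**2 = (-31521/754)**2 = 993573441/568516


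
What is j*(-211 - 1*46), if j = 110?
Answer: -28270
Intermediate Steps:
j*(-211 - 1*46) = 110*(-211 - 1*46) = 110*(-211 - 46) = 110*(-257) = -28270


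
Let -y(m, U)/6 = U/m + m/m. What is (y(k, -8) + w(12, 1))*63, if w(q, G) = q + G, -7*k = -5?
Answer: 23373/5 ≈ 4674.6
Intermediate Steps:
k = 5/7 (k = -1/7*(-5) = 5/7 ≈ 0.71429)
w(q, G) = G + q
y(m, U) = -6 - 6*U/m (y(m, U) = -6*(U/m + m/m) = -6*(U/m + 1) = -6*(1 + U/m) = -6 - 6*U/m)
(y(k, -8) + w(12, 1))*63 = ((-6 - 6*(-8)/5/7) + (1 + 12))*63 = ((-6 - 6*(-8)*7/5) + 13)*63 = ((-6 + 336/5) + 13)*63 = (306/5 + 13)*63 = (371/5)*63 = 23373/5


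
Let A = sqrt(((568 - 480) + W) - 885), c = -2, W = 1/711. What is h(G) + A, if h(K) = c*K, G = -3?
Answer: 6 + I*sqrt(44766614)/237 ≈ 6.0 + 28.231*I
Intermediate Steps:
W = 1/711 ≈ 0.0014065
h(K) = -2*K
A = I*sqrt(44766614)/237 (A = sqrt(((568 - 480) + 1/711) - 885) = sqrt((88 + 1/711) - 885) = sqrt(62569/711 - 885) = sqrt(-566666/711) = I*sqrt(44766614)/237 ≈ 28.231*I)
h(G) + A = -2*(-3) + I*sqrt(44766614)/237 = 6 + I*sqrt(44766614)/237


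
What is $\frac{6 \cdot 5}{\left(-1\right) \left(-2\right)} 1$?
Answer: $15$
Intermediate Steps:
$\frac{6 \cdot 5}{\left(-1\right) \left(-2\right)} 1 = \frac{1}{2} \cdot 30 \cdot 1 = 15 \cdot 1 = 15$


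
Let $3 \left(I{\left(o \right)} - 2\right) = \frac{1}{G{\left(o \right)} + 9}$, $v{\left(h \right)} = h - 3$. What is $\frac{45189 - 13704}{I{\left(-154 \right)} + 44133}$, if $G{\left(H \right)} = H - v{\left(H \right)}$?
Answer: $\frac{1133460}{1588861} \approx 0.71338$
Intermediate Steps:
$v{\left(h \right)} = -3 + h$
$G{\left(H \right)} = 3$ ($G{\left(H \right)} = H - \left(-3 + H\right) = 3$)
$I{\left(o \right)} = \frac{73}{36}$ ($I{\left(o \right)} = 2 + \frac{1}{3 \left(3 + 9\right)} = 2 + \frac{1}{3 \cdot 12} = 2 + \frac{1}{3} \cdot \frac{1}{12} = 2 + \frac{1}{36} = \frac{73}{36}$)
$\frac{45189 - 13704}{I{\left(-154 \right)} + 44133} = \frac{45189 - 13704}{\frac{73}{36} + 44133} = \frac{31485}{\frac{1588861}{36}} = 31485 \cdot \frac{36}{1588861} = \frac{1133460}{1588861}$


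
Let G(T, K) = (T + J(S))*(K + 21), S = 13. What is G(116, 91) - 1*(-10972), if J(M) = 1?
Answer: 24076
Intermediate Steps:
G(T, K) = (1 + T)*(21 + K) (G(T, K) = (T + 1)*(K + 21) = (1 + T)*(21 + K))
G(116, 91) - 1*(-10972) = (21 + 91 + 21*116 + 91*116) - 1*(-10972) = (21 + 91 + 2436 + 10556) + 10972 = 13104 + 10972 = 24076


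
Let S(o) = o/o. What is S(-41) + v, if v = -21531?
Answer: -21530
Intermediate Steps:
S(o) = 1
S(-41) + v = 1 - 21531 = -21530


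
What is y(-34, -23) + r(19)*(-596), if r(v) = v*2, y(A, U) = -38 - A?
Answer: -22652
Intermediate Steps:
r(v) = 2*v
y(-34, -23) + r(19)*(-596) = (-38 - 1*(-34)) + (2*19)*(-596) = (-38 + 34) + 38*(-596) = -4 - 22648 = -22652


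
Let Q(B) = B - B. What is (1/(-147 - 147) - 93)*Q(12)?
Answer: 0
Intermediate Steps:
Q(B) = 0
(1/(-147 - 147) - 93)*Q(12) = (1/(-147 - 147) - 93)*0 = (1/(-294) - 93)*0 = (-1/294 - 93)*0 = -27343/294*0 = 0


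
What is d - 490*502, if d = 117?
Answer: -245863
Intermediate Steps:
d - 490*502 = 117 - 490*502 = 117 - 245980 = -245863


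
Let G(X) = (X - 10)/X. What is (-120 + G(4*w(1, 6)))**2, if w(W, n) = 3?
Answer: 516961/36 ≈ 14360.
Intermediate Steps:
G(X) = (-10 + X)/X
(-120 + G(4*w(1, 6)))**2 = (-120 + (-10 + 4*3)/((4*3)))**2 = (-120 + (-10 + 12)/12)**2 = (-120 + (1/12)*2)**2 = (-120 + 1/6)**2 = (-719/6)**2 = 516961/36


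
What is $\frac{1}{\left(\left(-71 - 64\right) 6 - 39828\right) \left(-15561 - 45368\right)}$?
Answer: $\frac{1}{2476032702} \approx 4.0387 \cdot 10^{-10}$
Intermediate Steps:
$\frac{1}{\left(\left(-71 - 64\right) 6 - 39828\right) \left(-15561 - 45368\right)} = \frac{1}{\left(\left(-135\right) 6 - 39828\right) \left(-60929\right)} = \frac{1}{\left(-810 - 39828\right) \left(-60929\right)} = \frac{1}{\left(-40638\right) \left(-60929\right)} = \frac{1}{2476032702}$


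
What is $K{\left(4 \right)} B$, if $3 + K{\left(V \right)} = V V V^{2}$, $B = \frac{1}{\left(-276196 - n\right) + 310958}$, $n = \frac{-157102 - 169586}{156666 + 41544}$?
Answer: $\frac{8357855}{1148417118} \approx 0.0072777$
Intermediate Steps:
$n = - \frac{54448}{33035}$ ($n = - \frac{326688}{198210} = \left(-326688\right) \frac{1}{198210} = - \frac{54448}{33035} \approx -1.6482$)
$B = \frac{33035}{1148417118}$ ($B = \frac{1}{\left(-276196 - - \frac{54448}{33035}\right) + 310958} = \frac{1}{\left(-276196 + \frac{54448}{33035}\right) + 310958} = \frac{1}{- \frac{9124080412}{33035} + 310958} = \frac{1}{\frac{1148417118}{33035}} = \frac{33035}{1148417118} \approx 2.8766 \cdot 10^{-5}$)
$K{\left(V \right)} = -3 + V^{4}$ ($K{\left(V \right)} = -3 + V V V^{2} = -3 + V^{2} V^{2} = -3 + V^{4}$)
$K{\left(4 \right)} B = \left(-3 + 4^{4}\right) \frac{33035}{1148417118} = \left(-3 + 256\right) \frac{33035}{1148417118} = 253 \cdot \frac{33035}{1148417118} = \frac{8357855}{1148417118}$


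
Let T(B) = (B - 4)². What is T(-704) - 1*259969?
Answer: 241295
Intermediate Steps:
T(B) = (-4 + B)²
T(-704) - 1*259969 = (-4 - 704)² - 1*259969 = (-708)² - 259969 = 501264 - 259969 = 241295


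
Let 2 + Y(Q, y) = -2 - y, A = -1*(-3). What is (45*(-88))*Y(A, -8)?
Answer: -15840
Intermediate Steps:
A = 3
Y(Q, y) = -4 - y (Y(Q, y) = -2 + (-2 - y) = -4 - y)
(45*(-88))*Y(A, -8) = (45*(-88))*(-4 - 1*(-8)) = -3960*(-4 + 8) = -3960*4 = -15840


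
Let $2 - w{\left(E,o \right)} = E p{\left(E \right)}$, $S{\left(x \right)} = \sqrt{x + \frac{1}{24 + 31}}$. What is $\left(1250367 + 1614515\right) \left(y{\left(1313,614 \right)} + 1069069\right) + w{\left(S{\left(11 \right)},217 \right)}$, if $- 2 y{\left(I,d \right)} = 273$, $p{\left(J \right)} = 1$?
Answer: $3062365478467 - \frac{\sqrt{33330}}{55} \approx 3.0624 \cdot 10^{12}$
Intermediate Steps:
$S{\left(x \right)} = \sqrt{\frac{1}{55} + x}$ ($S{\left(x \right)} = \sqrt{x + \frac{1}{55}} = \sqrt{\frac{1}{55} + x}$)
$y{\left(I,d \right)} = - \frac{273}{2}$ ($y{\left(I,d \right)} = \left(- \frac{1}{2}\right) 273 = - \frac{273}{2}$)
$w{\left(E,o \right)} = 2 - E$ ($w{\left(E,o \right)} = 2 - E 1 = 2 - E$)
$\left(1250367 + 1614515\right) \left(y{\left(1313,614 \right)} + 1069069\right) + w{\left(S{\left(11 \right)},217 \right)} = \left(1250367 + 1614515\right) \left(- \frac{273}{2} + 1069069\right) + \left(2 - \frac{\sqrt{55 + 3025 \cdot 11}}{55}\right) = 2864882 \cdot \frac{2137865}{2} + \left(2 - \frac{\sqrt{55 + 33275}}{55}\right) = 3062365478465 + \left(2 - \frac{\sqrt{33330}}{55}\right) = 3062365478467 - \frac{\sqrt{33330}}{55}$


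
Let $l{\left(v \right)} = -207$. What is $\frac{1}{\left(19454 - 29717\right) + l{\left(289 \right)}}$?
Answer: $- \frac{1}{10470} \approx -9.5511 \cdot 10^{-5}$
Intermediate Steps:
$\frac{1}{\left(19454 - 29717\right) + l{\left(289 \right)}} = \frac{1}{\left(19454 - 29717\right) - 207} = \frac{1}{-10263 - 207} = \frac{1}{-10470} = - \frac{1}{10470}$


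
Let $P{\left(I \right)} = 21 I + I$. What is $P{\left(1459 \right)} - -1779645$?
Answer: $1811743$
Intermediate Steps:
$P{\left(I \right)} = 22 I$
$P{\left(1459 \right)} - -1779645 = 22 \cdot 1459 - -1779645 = 32098 + 1779645 = 1811743$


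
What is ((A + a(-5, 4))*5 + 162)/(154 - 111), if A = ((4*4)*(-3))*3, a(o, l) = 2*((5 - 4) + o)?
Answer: -598/43 ≈ -13.907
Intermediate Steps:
a(o, l) = 2 + 2*o (a(o, l) = 2*(1 + o) = 2 + 2*o)
A = -144 (A = (16*(-3))*3 = -48*3 = -144)
((A + a(-5, 4))*5 + 162)/(154 - 111) = ((-144 + (2 + 2*(-5)))*5 + 162)/(154 - 111) = ((-144 + (2 - 10))*5 + 162)/43 = ((-144 - 8)*5 + 162)*(1/43) = (-152*5 + 162)*(1/43) = (-760 + 162)*(1/43) = -598*1/43 = -598/43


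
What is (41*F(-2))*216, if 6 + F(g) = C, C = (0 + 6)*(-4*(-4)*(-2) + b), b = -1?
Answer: -1806624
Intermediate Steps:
C = -198 (C = (0 + 6)*(-4*(-4)*(-2) - 1) = 6*(16*(-2) - 1) = 6*(-32 - 1) = 6*(-33) = -198)
F(g) = -204 (F(g) = -6 - 198 = -204)
(41*F(-2))*216 = (41*(-204))*216 = -8364*216 = -1806624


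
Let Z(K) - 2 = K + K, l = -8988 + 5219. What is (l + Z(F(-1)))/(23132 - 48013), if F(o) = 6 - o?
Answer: 27/179 ≈ 0.15084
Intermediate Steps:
l = -3769
Z(K) = 2 + 2*K (Z(K) = 2 + (K + K) = 2 + 2*K)
(l + Z(F(-1)))/(23132 - 48013) = (-3769 + (2 + 2*(6 - 1*(-1))))/(23132 - 48013) = (-3769 + (2 + 2*(6 + 1)))/(-24881) = (-3769 + (2 + 2*7))*(-1/24881) = (-3769 + (2 + 14))*(-1/24881) = (-3769 + 16)*(-1/24881) = -3753*(-1/24881) = 27/179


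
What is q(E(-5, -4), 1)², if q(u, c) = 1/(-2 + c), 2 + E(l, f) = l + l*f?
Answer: 1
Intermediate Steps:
E(l, f) = -2 + l + f*l (E(l, f) = -2 + (l + l*f) = -2 + (l + f*l) = -2 + l + f*l)
q(E(-5, -4), 1)² = (1/(-2 + 1))² = (1/(-1))² = (-1)² = 1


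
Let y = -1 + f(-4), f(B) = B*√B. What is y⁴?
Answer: 3713 - 2016*I ≈ 3713.0 - 2016.0*I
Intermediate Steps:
f(B) = B^(3/2)
y = -1 - 8*I (y = -1 + (-4)^(3/2) = -1 - 8*I ≈ -1.0 - 8.0*I)
y⁴ = (-1 - 8*I)⁴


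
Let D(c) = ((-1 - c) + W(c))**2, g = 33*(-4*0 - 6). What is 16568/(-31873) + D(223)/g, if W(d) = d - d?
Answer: -801270056/3155427 ≈ -253.93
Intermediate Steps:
W(d) = 0
g = -198 (g = 33*(0 - 6) = 33*(-6) = -198)
D(c) = (-1 - c)**2 (D(c) = ((-1 - c) + 0)**2 = (-1 - c)**2)
16568/(-31873) + D(223)/g = 16568/(-31873) + (1 + 223)**2/(-198) = 16568*(-1/31873) + 224**2*(-1/198) = -16568/31873 + 50176*(-1/198) = -16568/31873 - 25088/99 = -801270056/3155427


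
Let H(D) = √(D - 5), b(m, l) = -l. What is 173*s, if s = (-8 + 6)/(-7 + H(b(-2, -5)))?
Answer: 346/7 ≈ 49.429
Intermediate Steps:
H(D) = √(-5 + D)
s = 2/7 (s = (-8 + 6)/(-7 + √(-5 - 1*(-5))) = -2/(-7 + √(-5 + 5)) = -2/(-7 + √0) = -2/(-7 + 0) = -2/(-7) = -2*(-⅐) = 2/7 ≈ 0.28571)
173*s = 173*(2/7) = 346/7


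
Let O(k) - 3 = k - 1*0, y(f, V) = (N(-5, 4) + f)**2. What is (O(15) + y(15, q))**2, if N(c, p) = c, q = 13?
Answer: 13924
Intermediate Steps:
y(f, V) = (-5 + f)**2
O(k) = 3 + k (O(k) = 3 + (k - 1*0) = 3 + (k + 0) = 3 + k)
(O(15) + y(15, q))**2 = ((3 + 15) + (-5 + 15)**2)**2 = (18 + 10**2)**2 = (18 + 100)**2 = 118**2 = 13924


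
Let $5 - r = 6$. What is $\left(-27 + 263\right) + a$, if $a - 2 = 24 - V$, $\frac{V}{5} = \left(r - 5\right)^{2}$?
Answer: $82$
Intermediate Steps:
$r = -1$ ($r = 5 - 6 = -1$)
$V = 180$ ($V = 5 \left(-1 - 5\right)^{2} = 5 \left(-6\right)^{2} = 5 \cdot 36 = 180$)
$a = -154$ ($a = 2 + \left(24 - 180\right) = 2 - 156 = -154$)
$\left(-27 + 263\right) + a = \left(-27 + 263\right) - 154 = 236 - 154 = 82$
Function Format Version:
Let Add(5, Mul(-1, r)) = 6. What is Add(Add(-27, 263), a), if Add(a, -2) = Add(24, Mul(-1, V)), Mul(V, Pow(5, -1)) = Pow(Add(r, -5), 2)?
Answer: 82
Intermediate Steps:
r = -1 (r = Add(5, Mul(-1, 6)) = Add(5, -6) = -1)
V = 180 (V = Mul(5, Pow(Add(-1, -5), 2)) = Mul(5, Pow(-6, 2)) = Mul(5, 36) = 180)
a = -154 (a = Add(2, Add(24, Mul(-1, 180))) = Add(2, Add(24, -180)) = Add(2, -156) = -154)
Add(Add(-27, 263), a) = Add(Add(-27, 263), -154) = Add(236, -154) = 82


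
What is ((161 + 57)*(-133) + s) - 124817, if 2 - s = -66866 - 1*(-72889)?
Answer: -159832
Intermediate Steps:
s = -6021 (s = 2 - (-66866 - 1*(-72889)) = 2 - (-66866 + 72889) = 2 - 1*6023 = 2 - 6023 = -6021)
((161 + 57)*(-133) + s) - 124817 = ((161 + 57)*(-133) - 6021) - 124817 = (218*(-133) - 6021) - 124817 = (-28994 - 6021) - 124817 = -35015 - 124817 = -159832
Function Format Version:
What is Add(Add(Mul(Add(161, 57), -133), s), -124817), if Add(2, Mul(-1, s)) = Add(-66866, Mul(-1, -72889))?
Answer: -159832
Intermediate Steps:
s = -6021 (s = Add(2, Mul(-1, Add(-66866, Mul(-1, -72889)))) = Add(2, Mul(-1, Add(-66866, 72889))) = Add(2, Mul(-1, 6023)) = Add(2, -6023) = -6021)
Add(Add(Mul(Add(161, 57), -133), s), -124817) = Add(Add(Mul(Add(161, 57), -133), -6021), -124817) = Add(Add(Mul(218, -133), -6021), -124817) = Add(Add(-28994, -6021), -124817) = Add(-35015, -124817) = -159832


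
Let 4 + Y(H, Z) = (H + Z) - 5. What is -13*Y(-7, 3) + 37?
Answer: 206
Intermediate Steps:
Y(H, Z) = -9 + H + Z (Y(H, Z) = -4 + ((H + Z) - 5) = -4 + (-5 + H + Z) = -9 + H + Z)
-13*Y(-7, 3) + 37 = -13*(-9 - 7 + 3) + 37 = -13*(-13) + 37 = 169 + 37 = 206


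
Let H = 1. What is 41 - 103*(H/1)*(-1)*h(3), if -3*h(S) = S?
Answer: -62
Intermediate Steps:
h(S) = -S/3
41 - 103*(H/1)*(-1)*h(3) = 41 - 103*(1/1)*(-1)*(-⅓*3) = 41 - 103*(1*1)*(-1)*(-1) = 41 - 103*1*(-1)*(-1) = 41 - (-103)*(-1) = 41 - 103*1 = 41 - 103 = -62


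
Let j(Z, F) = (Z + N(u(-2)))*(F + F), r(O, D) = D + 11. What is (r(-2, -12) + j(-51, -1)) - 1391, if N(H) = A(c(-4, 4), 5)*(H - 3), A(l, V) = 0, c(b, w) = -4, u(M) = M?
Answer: -1290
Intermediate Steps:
r(O, D) = 11 + D
N(H) = 0 (N(H) = 0*(H - 3) = 0*(-3 + H) = 0)
j(Z, F) = 2*F*Z (j(Z, F) = (Z + 0)*(F + F) = Z*(2*F) = 2*F*Z)
(r(-2, -12) + j(-51, -1)) - 1391 = ((11 - 12) + 2*(-1)*(-51)) - 1391 = (-1 + 102) - 1391 = 101 - 1391 = -1290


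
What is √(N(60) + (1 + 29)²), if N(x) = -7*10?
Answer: √830 ≈ 28.810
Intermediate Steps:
N(x) = -70
√(N(60) + (1 + 29)²) = √(-70 + (1 + 29)²) = √(-70 + 30²) = √(-70 + 900) = √830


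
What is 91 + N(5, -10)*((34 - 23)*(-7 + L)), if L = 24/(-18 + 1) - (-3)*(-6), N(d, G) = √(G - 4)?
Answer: 91 - 4939*I*√14/17 ≈ 91.0 - 1087.1*I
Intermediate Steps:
N(d, G) = √(-4 + G)
L = -330/17 (L = 24/(-17) - 1*18 = 24*(-1/17) - 18 = -24/17 - 18 = -330/17 ≈ -19.412)
91 + N(5, -10)*((34 - 23)*(-7 + L)) = 91 + √(-4 - 10)*((34 - 23)*(-7 - 330/17)) = 91 + √(-14)*(11*(-449/17)) = 91 + (I*√14)*(-4939/17) = 91 - 4939*I*√14/17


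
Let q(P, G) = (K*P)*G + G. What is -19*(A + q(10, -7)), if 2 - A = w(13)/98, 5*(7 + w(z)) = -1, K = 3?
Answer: 1000483/245 ≈ 4083.6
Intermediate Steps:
w(z) = -36/5 (w(z) = -7 + (1/5)*(-1) = -7 - 1/5 = -36/5)
A = 508/245 (A = 2 - (-36)/(5*98) = 2 - 1*(-18/245) = 2 + 18/245 = 508/245 ≈ 2.0735)
q(P, G) = G + 3*G*P (q(P, G) = (3*P)*G + G = 3*G*P + G = G + 3*G*P)
-19*(A + q(10, -7)) = -19*(508/245 - 7*(1 + 3*10)) = -19*(508/245 - 7*(1 + 30)) = -19*(508/245 - 7*31) = -19*(508/245 - 217) = -19*(-52657/245) = 1000483/245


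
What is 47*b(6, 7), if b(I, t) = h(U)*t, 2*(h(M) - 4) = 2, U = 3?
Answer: 1645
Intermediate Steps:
h(M) = 5 (h(M) = 4 + (1/2)*2 = 4 + 1 = 5)
b(I, t) = 5*t
47*b(6, 7) = 47*(5*7) = 47*35 = 1645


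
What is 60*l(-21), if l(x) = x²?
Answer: 26460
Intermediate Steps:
60*l(-21) = 60*(-21)² = 60*441 = 26460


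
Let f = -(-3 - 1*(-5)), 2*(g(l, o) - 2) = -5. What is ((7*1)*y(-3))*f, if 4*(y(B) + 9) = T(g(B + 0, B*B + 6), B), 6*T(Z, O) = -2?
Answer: 763/6 ≈ 127.17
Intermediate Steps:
g(l, o) = -½ (g(l, o) = 2 + (½)*(-5) = 2 - 5/2 = -½)
T(Z, O) = -⅓ (T(Z, O) = (⅙)*(-2) = -⅓)
y(B) = -109/12 (y(B) = -9 + (¼)*(-⅓) = -9 - 1/12 = -109/12)
f = -2 (f = -(-3 + 5) = -1*2 = -2)
((7*1)*y(-3))*f = ((7*1)*(-109/12))*(-2) = (7*(-109/12))*(-2) = -763/12*(-2) = 763/6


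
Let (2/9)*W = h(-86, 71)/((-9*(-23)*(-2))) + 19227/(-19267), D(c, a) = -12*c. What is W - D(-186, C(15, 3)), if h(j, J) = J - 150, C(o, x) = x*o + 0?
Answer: -3962800733/1772564 ≈ -2235.6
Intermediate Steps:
C(o, x) = o*x (C(o, x) = o*x + 0 = o*x)
h(j, J) = -150 + J
W = -6437885/1772564 (W = 9*((-150 + 71)/((-9*(-23)*(-2))) + 19227/(-19267))/2 = 9*(-79/(207*(-2)) + 19227*(-1/19267))/2 = 9*(-79/(-414) - 19227/19267)/2 = 9*(-79*(-1/414) - 19227/19267)/2 = 9*(79/414 - 19227/19267)/2 = (9/2)*(-6437885/7976538) = -6437885/1772564 ≈ -3.6320)
W - D(-186, C(15, 3)) = -6437885/1772564 - (-12)*(-186) = -6437885/1772564 - 1*2232 = -6437885/1772564 - 2232 = -3962800733/1772564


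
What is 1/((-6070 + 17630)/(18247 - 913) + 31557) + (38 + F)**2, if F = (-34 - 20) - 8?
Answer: 157541940891/273510299 ≈ 576.00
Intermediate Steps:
F = -62 (F = -54 - 8 = -62)
1/((-6070 + 17630)/(18247 - 913) + 31557) + (38 + F)**2 = 1/((-6070 + 17630)/(18247 - 913) + 31557) + (38 - 62)**2 = 1/(11560/17334 + 31557) + (-24)**2 = 1/(11560*(1/17334) + 31557) + 576 = 1/(5780/8667 + 31557) + 576 = 1/(273510299/8667) + 576 = 8667/273510299 + 576 = 157541940891/273510299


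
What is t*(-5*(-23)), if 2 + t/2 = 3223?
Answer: 740830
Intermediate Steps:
t = 6442 (t = -4 + 2*3223 = -4 + 6446 = 6442)
t*(-5*(-23)) = 6442*(-5*(-23)) = 6442*115 = 740830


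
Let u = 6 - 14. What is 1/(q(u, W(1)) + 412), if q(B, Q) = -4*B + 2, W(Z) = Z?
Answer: 1/446 ≈ 0.0022422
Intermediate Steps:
u = -8
q(B, Q) = 2 - 4*B
1/(q(u, W(1)) + 412) = 1/((2 - 4*(-8)) + 412) = 1/((2 + 32) + 412) = 1/(34 + 412) = 1/446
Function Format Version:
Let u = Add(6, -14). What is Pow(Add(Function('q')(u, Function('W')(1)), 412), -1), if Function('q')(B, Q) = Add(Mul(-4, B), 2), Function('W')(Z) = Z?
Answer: Rational(1, 446) ≈ 0.0022422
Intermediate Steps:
u = -8
Function('q')(B, Q) = Add(2, Mul(-4, B))
Pow(Add(Function('q')(u, Function('W')(1)), 412), -1) = Pow(Add(Add(2, Mul(-4, -8)), 412), -1) = Pow(Add(Add(2, 32), 412), -1) = Pow(Add(34, 412), -1) = Pow(446, -1) = Rational(1, 446)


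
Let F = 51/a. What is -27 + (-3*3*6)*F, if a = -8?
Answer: 1269/4 ≈ 317.25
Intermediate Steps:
F = -51/8 (F = 51/(-8) = 51*(-1/8) = -51/8 ≈ -6.3750)
-27 + (-3*3*6)*F = -27 + (-3*3*6)*(-51/8) = -27 - 9*6*(-51/8) = -27 - 54*(-51/8) = -27 + 1377/4 = 1269/4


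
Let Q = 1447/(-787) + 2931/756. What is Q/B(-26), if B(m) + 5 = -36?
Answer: -404255/8131284 ≈ -0.049716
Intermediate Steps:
Q = 404255/198324 (Q = 1447*(-1/787) + 2931*(1/756) = -1447/787 + 977/252 = 404255/198324 ≈ 2.0384)
B(m) = -41 (B(m) = -5 - 36 = -41)
Q/B(-26) = (404255/198324)/(-41) = (404255/198324)*(-1/41) = -404255/8131284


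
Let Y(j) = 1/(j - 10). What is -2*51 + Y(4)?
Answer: -613/6 ≈ -102.17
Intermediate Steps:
Y(j) = 1/(-10 + j)
-2*51 + Y(4) = -2*51 + 1/(-10 + 4) = -102 + 1/(-6) = -102 - 1/6 = -613/6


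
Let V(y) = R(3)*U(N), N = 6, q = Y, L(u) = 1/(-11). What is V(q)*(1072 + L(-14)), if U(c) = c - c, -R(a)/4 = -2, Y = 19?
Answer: 0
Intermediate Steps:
L(u) = -1/11
R(a) = 8 (R(a) = -4*(-2) = 8)
q = 19
U(c) = 0
V(y) = 0 (V(y) = 8*0 = 0)
V(q)*(1072 + L(-14)) = 0*(1072 - 1/11) = 0*(11791/11) = 0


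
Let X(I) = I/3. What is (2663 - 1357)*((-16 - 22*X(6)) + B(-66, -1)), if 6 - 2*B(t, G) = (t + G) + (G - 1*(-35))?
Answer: -52893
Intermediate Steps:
B(t, G) = -29/2 - G - t/2 (B(t, G) = 3 - ((t + G) + (G - 1*(-35)))/2 = 3 - ((G + t) + (G + 35))/2 = 3 - ((G + t) + (35 + G))/2 = 3 - (35 + t + 2*G)/2 = 3 + (-35/2 - G - t/2) = -29/2 - G - t/2)
X(I) = I/3 (X(I) = I*(⅓) = I/3)
(2663 - 1357)*((-16 - 22*X(6)) + B(-66, -1)) = (2663 - 1357)*((-16 - 22*6/3) + (-29/2 - 1*(-1) - ½*(-66))) = 1306*((-16 - 22*2) + (-29/2 + 1 + 33)) = 1306*((-16 - 44) + 39/2) = 1306*(-60 + 39/2) = 1306*(-81/2) = -52893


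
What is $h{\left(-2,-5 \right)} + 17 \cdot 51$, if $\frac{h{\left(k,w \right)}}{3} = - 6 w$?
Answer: $957$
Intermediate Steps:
$h{\left(k,w \right)} = - 18 w$ ($h{\left(k,w \right)} = 3 \left(- 6 w\right) = - 18 w$)
$h{\left(-2,-5 \right)} + 17 \cdot 51 = \left(-18\right) \left(-5\right) + 17 \cdot 51 = 90 + 867 = 957$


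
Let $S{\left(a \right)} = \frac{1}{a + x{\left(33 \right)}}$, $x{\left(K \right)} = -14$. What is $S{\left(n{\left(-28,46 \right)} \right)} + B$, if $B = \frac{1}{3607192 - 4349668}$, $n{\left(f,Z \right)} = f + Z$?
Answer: $\frac{92809}{371238} \approx 0.25$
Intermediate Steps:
$n{\left(f,Z \right)} = Z + f$
$B = - \frac{1}{742476}$ ($B = \frac{1}{-742476} = - \frac{1}{742476} \approx -1.3468 \cdot 10^{-6}$)
$S{\left(a \right)} = \frac{1}{-14 + a}$ ($S{\left(a \right)} = \frac{1}{a - 14} = \frac{1}{-14 + a}$)
$S{\left(n{\left(-28,46 \right)} \right)} + B = \frac{1}{-14 + \left(46 - 28\right)} - \frac{1}{742476} = \frac{1}{-14 + 18} - \frac{1}{742476} = \frac{1}{4} - \frac{1}{742476} = \frac{92809}{371238}$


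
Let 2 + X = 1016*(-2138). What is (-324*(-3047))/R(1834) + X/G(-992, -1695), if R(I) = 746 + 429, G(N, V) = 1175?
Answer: -1184982/1175 ≈ -1008.5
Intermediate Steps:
X = -2172210 (X = -2 + 1016*(-2138) = -2 - 2172208 = -2172210)
R(I) = 1175
(-324*(-3047))/R(1834) + X/G(-992, -1695) = -324*(-3047)/1175 - 2172210/1175 = 987228*(1/1175) - 2172210*1/1175 = 987228/1175 - 434442/235 = -1184982/1175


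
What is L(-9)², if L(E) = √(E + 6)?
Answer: -3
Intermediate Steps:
L(E) = √(6 + E)
L(-9)² = (√(6 - 9))² = (√(-3))² = (I*√3)² = -3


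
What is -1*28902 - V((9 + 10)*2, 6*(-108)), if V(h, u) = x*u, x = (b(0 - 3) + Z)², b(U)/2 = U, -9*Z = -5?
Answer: -9694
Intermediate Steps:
Z = 5/9 (Z = -⅑*(-5) = 5/9 ≈ 0.55556)
b(U) = 2*U
x = 2401/81 (x = (2*(0 - 3) + 5/9)² = (2*(-3) + 5/9)² = (-6 + 5/9)² = (-49/9)² = 2401/81 ≈ 29.642)
V(h, u) = 2401*u/81
-1*28902 - V((9 + 10)*2, 6*(-108)) = -1*28902 - 2401*6*(-108)/81 = -28902 - 2401*(-648)/81 = -28902 - 1*(-19208) = -28902 + 19208 = -9694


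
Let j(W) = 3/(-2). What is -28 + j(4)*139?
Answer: -473/2 ≈ -236.50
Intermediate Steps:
j(W) = -3/2 (j(W) = 3*(-½) = -3/2)
-28 + j(4)*139 = -28 - 3/2*139 = -28 - 417/2 = -473/2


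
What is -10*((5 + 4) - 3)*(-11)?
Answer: 660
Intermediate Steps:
-10*((5 + 4) - 3)*(-11) = -10*(9 - 3)*(-11) = -10*6*(-11) = -60*(-11) = 660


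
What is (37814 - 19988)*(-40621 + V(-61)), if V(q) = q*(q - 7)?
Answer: -650167698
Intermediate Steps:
V(q) = q*(-7 + q)
(37814 - 19988)*(-40621 + V(-61)) = (37814 - 19988)*(-40621 - 61*(-7 - 61)) = 17826*(-40621 - 61*(-68)) = 17826*(-40621 + 4148) = 17826*(-36473) = -650167698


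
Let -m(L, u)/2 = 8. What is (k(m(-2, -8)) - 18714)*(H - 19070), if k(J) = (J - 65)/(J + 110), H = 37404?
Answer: -16126558899/47 ≈ -3.4312e+8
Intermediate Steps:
m(L, u) = -16 (m(L, u) = -2*8 = -16)
k(J) = (-65 + J)/(110 + J)
(k(m(-2, -8)) - 18714)*(H - 19070) = ((-65 - 16)/(110 - 16) - 18714)*(37404 - 19070) = (-81/94 - 18714)*18334 = -1759197/94*18334 = -16126558899/47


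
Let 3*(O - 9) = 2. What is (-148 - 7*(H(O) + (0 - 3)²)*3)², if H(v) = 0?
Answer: 113569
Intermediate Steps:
O = 29/3 (O = 9 + (⅓)*2 = 9 + ⅔ = 29/3 ≈ 9.6667)
(-148 - 7*(H(O) + (0 - 3)²)*3)² = (-148 - 7*(0 + (0 - 3)²)*3)² = (-148 - 7*(0 + (-3)²)*3)² = (-148 - 7*(0 + 9)*3)² = (-148 - 63*3)² = (-148 - 7*27)² = (-148 - 189)² = (-337)² = 113569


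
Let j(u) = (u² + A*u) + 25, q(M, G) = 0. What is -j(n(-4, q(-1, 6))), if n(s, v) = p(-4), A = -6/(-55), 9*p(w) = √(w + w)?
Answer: -2017/81 - 4*I*√2/165 ≈ -24.901 - 0.034284*I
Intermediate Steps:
p(w) = √2*√w/9 (p(w) = √(w + w)/9 = √(2*w)/9 = (√2*√w)/9 = √2*√w/9)
A = 6/55 (A = -6*(-1/55) = 6/55 ≈ 0.10909)
n(s, v) = 2*I*√2/9 (n(s, v) = √2*√(-4)/9 = √2*(2*I)/9 = 2*I*√2/9)
j(u) = 25 + u² + 6*u/55 (j(u) = (u² + 6*u/55) + 25 = 25 + u² + 6*u/55)
-j(n(-4, q(-1, 6))) = -(25 + (2*I*√2/9)² + 6*(2*I*√2/9)/55) = -(25 - 8/81 + 4*I*√2/165) = -(2017/81 + 4*I*√2/165) = -2017/81 - 4*I*√2/165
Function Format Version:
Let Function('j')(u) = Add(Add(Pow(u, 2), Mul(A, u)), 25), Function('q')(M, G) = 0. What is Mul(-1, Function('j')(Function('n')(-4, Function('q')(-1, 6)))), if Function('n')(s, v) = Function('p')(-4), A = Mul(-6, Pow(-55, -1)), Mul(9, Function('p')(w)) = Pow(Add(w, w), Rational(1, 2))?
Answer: Add(Rational(-2017, 81), Mul(Rational(-4, 165), I, Pow(2, Rational(1, 2)))) ≈ Add(-24.901, Mul(-0.034284, I))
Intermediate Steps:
Function('p')(w) = Mul(Rational(1, 9), Pow(2, Rational(1, 2)), Pow(w, Rational(1, 2))) (Function('p')(w) = Mul(Rational(1, 9), Pow(Add(w, w), Rational(1, 2))) = Mul(Rational(1, 9), Pow(Mul(2, w), Rational(1, 2))) = Mul(Rational(1, 9), Mul(Pow(2, Rational(1, 2)), Pow(w, Rational(1, 2)))) = Mul(Rational(1, 9), Pow(2, Rational(1, 2)), Pow(w, Rational(1, 2))))
A = Rational(6, 55) (A = Mul(-6, Rational(-1, 55)) = Rational(6, 55) ≈ 0.10909)
Function('n')(s, v) = Mul(Rational(2, 9), I, Pow(2, Rational(1, 2))) (Function('n')(s, v) = Mul(Rational(1, 9), Pow(2, Rational(1, 2)), Pow(-4, Rational(1, 2))) = Mul(Rational(1, 9), Pow(2, Rational(1, 2)), Mul(2, I)) = Mul(Rational(2, 9), I, Pow(2, Rational(1, 2))))
Function('j')(u) = Add(25, Pow(u, 2), Mul(Rational(6, 55), u)) (Function('j')(u) = Add(Add(Pow(u, 2), Mul(Rational(6, 55), u)), 25) = Add(25, Pow(u, 2), Mul(Rational(6, 55), u)))
Mul(-1, Function('j')(Function('n')(-4, Function('q')(-1, 6)))) = Mul(-1, Add(25, Pow(Mul(Rational(2, 9), I, Pow(2, Rational(1, 2))), 2), Mul(Rational(6, 55), Mul(Rational(2, 9), I, Pow(2, Rational(1, 2)))))) = Mul(-1, Add(25, Rational(-8, 81), Mul(Rational(4, 165), I, Pow(2, Rational(1, 2))))) = Mul(-1, Add(Rational(2017, 81), Mul(Rational(4, 165), I, Pow(2, Rational(1, 2))))) = Add(Rational(-2017, 81), Mul(Rational(-4, 165), I, Pow(2, Rational(1, 2))))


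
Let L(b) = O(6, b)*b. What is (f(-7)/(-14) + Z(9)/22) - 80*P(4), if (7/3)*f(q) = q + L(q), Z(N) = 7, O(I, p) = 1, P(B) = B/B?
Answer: -12205/154 ≈ -79.253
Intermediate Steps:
P(B) = 1
L(b) = b (L(b) = 1*b = b)
f(q) = 6*q/7 (f(q) = 3*(q + q)/7 = 3*(2*q)/7 = 6*q/7)
(f(-7)/(-14) + Z(9)/22) - 80*P(4) = (((6/7)*(-7))/(-14) + 7/22) - 80*1 = (-6*(-1/14) + 7*(1/22)) - 80 = (3/7 + 7/22) - 80 = 115/154 - 80 = -12205/154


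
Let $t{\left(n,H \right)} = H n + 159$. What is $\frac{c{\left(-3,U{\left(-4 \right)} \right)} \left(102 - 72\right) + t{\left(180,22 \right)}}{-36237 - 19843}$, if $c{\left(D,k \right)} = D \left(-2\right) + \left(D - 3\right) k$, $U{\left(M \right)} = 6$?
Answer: $- \frac{3219}{56080} \approx -0.0574$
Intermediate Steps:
$t{\left(n,H \right)} = 159 + H n$
$c{\left(D,k \right)} = - 2 D + k \left(-3 + D\right)$ ($c{\left(D,k \right)} = - 2 D + \left(-3 + D\right) k = - 2 D + k \left(-3 + D\right)$)
$\frac{c{\left(-3,U{\left(-4 \right)} \right)} \left(102 - 72\right) + t{\left(180,22 \right)}}{-36237 - 19843} = \frac{\left(\left(-3\right) 6 - -6 - 18\right) \left(102 - 72\right) + \left(159 + 22 \cdot 180\right)}{-36237 - 19843} = \frac{\left(-18 + 6 - 18\right) 30 + \left(159 + 3960\right)}{-56080} = \left(\left(-30\right) 30 + 4119\right) \left(- \frac{1}{56080}\right) = \left(-900 + 4119\right) \left(- \frac{1}{56080}\right) = 3219 \left(- \frac{1}{56080}\right) = - \frac{3219}{56080}$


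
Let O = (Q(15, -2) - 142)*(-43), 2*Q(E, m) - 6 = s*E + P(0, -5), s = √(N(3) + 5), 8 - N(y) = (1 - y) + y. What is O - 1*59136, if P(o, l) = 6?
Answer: -53288 - 645*√3 ≈ -54405.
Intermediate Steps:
N(y) = 7 (N(y) = 8 - ((1 - y) + y) = 8 - 1*1 = 8 - 1 = 7)
s = 2*√3 (s = √(7 + 5) = √12 = 2*√3 ≈ 3.4641)
Q(E, m) = 6 + E*√3 (Q(E, m) = 3 + ((2*√3)*E + 6)/2 = 3 + (2*E*√3 + 6)/2 = 3 + (6 + 2*E*√3)/2 = 3 + (3 + E*√3) = 6 + E*√3)
O = 5848 - 645*√3 (O = ((6 + 15*√3) - 142)*(-43) = (-136 + 15*√3)*(-43) = 5848 - 645*√3 ≈ 4730.8)
O - 1*59136 = (5848 - 645*√3) - 1*59136 = (5848 - 645*√3) - 59136 = -53288 - 645*√3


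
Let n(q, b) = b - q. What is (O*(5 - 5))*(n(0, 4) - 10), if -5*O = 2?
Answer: 0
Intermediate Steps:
O = -2/5 (O = -1/5*2 = -2/5 ≈ -0.40000)
(O*(5 - 5))*(n(0, 4) - 10) = (-2*(5 - 5)/5)*((4 - 1*0) - 10) = (-2/5*0)*((4 + 0) - 10) = 0*(4 - 10) = 0*(-6) = 0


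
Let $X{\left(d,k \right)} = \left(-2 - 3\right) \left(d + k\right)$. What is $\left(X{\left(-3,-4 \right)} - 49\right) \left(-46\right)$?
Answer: $644$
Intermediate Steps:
$X{\left(d,k \right)} = - 5 d - 5 k$ ($X{\left(d,k \right)} = - 5 \left(d + k\right) = - 5 d - 5 k$)
$\left(X{\left(-3,-4 \right)} - 49\right) \left(-46\right) = \left(\left(\left(-5\right) \left(-3\right) - -20\right) - 49\right) \left(-46\right) = \left(\left(15 + 20\right) - 49\right) \left(-46\right) = \left(35 - 49\right) \left(-46\right) = \left(-14\right) \left(-46\right) = 644$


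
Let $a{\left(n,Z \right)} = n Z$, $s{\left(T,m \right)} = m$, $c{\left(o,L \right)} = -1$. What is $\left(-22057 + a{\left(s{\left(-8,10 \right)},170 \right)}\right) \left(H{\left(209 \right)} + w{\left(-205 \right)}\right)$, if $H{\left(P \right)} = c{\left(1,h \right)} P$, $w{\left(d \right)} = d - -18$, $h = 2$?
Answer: $8061372$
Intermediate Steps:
$w{\left(d \right)} = 18 + d$ ($w{\left(d \right)} = d + 18 = 18 + d$)
$a{\left(n,Z \right)} = Z n$
$H{\left(P \right)} = - P$
$\left(-22057 + a{\left(s{\left(-8,10 \right)},170 \right)}\right) \left(H{\left(209 \right)} + w{\left(-205 \right)}\right) = \left(-22057 + 170 \cdot 10\right) \left(\left(-1\right) 209 + \left(18 - 205\right)\right) = \left(-22057 + 1700\right) \left(-209 - 187\right) = \left(-20357\right) \left(-396\right) = 8061372$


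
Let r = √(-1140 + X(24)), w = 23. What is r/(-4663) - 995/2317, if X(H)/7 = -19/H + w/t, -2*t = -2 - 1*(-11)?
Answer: -995/2317 - I*√170110/55956 ≈ -0.42943 - 0.0073709*I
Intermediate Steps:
t = -9/2 (t = -(-2 - 1*(-11))/2 = -(-2 + 11)/2 = -½*9 = -9/2 ≈ -4.5000)
X(H) = -322/9 - 133/H (X(H) = 7*(-19/H + 23/(-9/2)) = 7*(-19/H + 23*(-2/9)) = 7*(-19/H - 46/9) = 7*(-46/9 - 19/H) = -322/9 - 133/H)
r = I*√170110/12 (r = √(-1140 + (-322/9 - 133/24)) = √(-1140 - 2975/72) = √(-85055/72) = I*√170110/12 ≈ 34.37*I)
r/(-4663) - 995/2317 = (I*√170110/12)/(-4663) - 995/2317 = (I*√170110/12)*(-1/4663) - 995*1/2317 = -I*√170110/55956 - 995/2317 = -995/2317 - I*√170110/55956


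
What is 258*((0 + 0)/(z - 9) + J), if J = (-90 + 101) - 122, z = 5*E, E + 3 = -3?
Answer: -28638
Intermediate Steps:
E = -6 (E = -3 - 3 = -6)
z = -30 (z = 5*(-6) = -30)
J = -111 (J = 11 - 122 = -111)
258*((0 + 0)/(z - 9) + J) = 258*((0 + 0)/(-30 - 9) - 111) = 258*(0/(-39) - 111) = 258*(-1/39*0 - 111) = 258*(0 - 111) = 258*(-111) = -28638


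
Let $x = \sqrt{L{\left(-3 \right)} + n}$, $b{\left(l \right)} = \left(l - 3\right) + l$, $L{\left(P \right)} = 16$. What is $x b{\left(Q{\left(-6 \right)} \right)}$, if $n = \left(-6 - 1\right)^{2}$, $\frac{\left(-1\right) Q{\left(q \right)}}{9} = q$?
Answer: $105 \sqrt{65} \approx 846.54$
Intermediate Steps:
$Q{\left(q \right)} = - 9 q$
$n = 49$ ($n = \left(-7\right)^{2} = 49$)
$b{\left(l \right)} = -3 + 2 l$ ($b{\left(l \right)} = \left(-3 + l\right) + l = -3 + 2 l$)
$x = \sqrt{65}$ ($x = \sqrt{16 + 49} = \sqrt{65} \approx 8.0623$)
$x b{\left(Q{\left(-6 \right)} \right)} = \sqrt{65} \left(-3 + 2 \left(\left(-9\right) \left(-6\right)\right)\right) = \sqrt{65} \left(-3 + 2 \cdot 54\right) = \sqrt{65} \left(-3 + 108\right) = \sqrt{65} \cdot 105 = 105 \sqrt{65}$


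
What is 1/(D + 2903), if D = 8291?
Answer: 1/11194 ≈ 8.9334e-5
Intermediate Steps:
1/(D + 2903) = 1/(8291 + 2903) = 1/11194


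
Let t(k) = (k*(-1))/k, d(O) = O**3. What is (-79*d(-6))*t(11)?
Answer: -17064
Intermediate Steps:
t(k) = -1 (t(k) = (-k)/k = -1)
(-79*d(-6))*t(11) = -79*(-6)**3*(-1) = -79*(-216)*(-1) = 17064*(-1) = -17064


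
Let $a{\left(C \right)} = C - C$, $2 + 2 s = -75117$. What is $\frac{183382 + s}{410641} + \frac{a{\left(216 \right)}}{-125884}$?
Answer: $\frac{291645}{821282} \approx 0.35511$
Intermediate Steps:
$s = - \frac{75119}{2}$ ($s = -1 + \frac{1}{2} \left(-75117\right) = -1 - \frac{75117}{2} = - \frac{75119}{2} \approx -37560.0$)
$a{\left(C \right)} = 0$
$\frac{183382 + s}{410641} + \frac{a{\left(216 \right)}}{-125884} = \frac{183382 - \frac{75119}{2}}{410641} + \frac{0}{-125884} = \frac{291645}{2} \cdot \frac{1}{410641} + 0 \left(- \frac{1}{125884}\right) = \frac{291645}{821282} + 0 = \frac{291645}{821282}$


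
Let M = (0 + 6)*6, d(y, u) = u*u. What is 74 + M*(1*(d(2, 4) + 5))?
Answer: 830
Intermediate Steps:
d(y, u) = u²
M = 36 (M = 6*6 = 36)
74 + M*(1*(d(2, 4) + 5)) = 74 + 36*(1*(4² + 5)) = 74 + 36*(1*(16 + 5)) = 74 + 36*(1*21) = 74 + 36*21 = 74 + 756 = 830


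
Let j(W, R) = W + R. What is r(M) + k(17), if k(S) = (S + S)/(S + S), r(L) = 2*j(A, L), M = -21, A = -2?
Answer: -45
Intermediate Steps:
j(W, R) = R + W
r(L) = -4 + 2*L (r(L) = 2*(L - 2) = 2*(-2 + L) = -4 + 2*L)
k(S) = 1 (k(S) = (2*S)/((2*S)) = (2*S)*(1/(2*S)) = 1)
r(M) + k(17) = (-4 + 2*(-21)) + 1 = (-4 - 42) + 1 = -46 + 1 = -45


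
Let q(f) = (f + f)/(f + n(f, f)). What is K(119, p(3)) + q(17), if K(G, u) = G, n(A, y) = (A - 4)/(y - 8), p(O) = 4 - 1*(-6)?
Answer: 10030/83 ≈ 120.84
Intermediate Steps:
p(O) = 10 (p(O) = 4 + 6 = 10)
n(A, y) = (-4 + A)/(-8 + y)
q(f) = 2*f/(f + (-4 + f)/(-8 + f)) (q(f) = (f + f)/(f + (-4 + f)/(-8 + f)) = (2*f)/(f + (-4 + f)/(-8 + f)) = 2*f/(f + (-4 + f)/(-8 + f)))
K(119, p(3)) + q(17) = 119 + 2*17*(-8 + 17)/(-4 + 17 + 17*(-8 + 17)) = 119 + 2*17*9/(-4 + 17 + 17*9) = 119 + 2*17*9/(-4 + 17 + 153) = 119 + 2*17*9/166 = 119 + 2*17*(1/166)*9 = 119 + 153/83 = 10030/83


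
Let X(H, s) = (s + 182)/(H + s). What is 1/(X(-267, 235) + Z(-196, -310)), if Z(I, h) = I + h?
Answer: -32/16609 ≈ -0.0019267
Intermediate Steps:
X(H, s) = (182 + s)/(H + s)
1/(X(-267, 235) + Z(-196, -310)) = 1/((182 + 235)/(-267 + 235) + (-196 - 310)) = 1/(417/(-32) - 506) = 1/(-1/32*417 - 506) = 1/(-417/32 - 506) = 1/(-16609/32) = -32/16609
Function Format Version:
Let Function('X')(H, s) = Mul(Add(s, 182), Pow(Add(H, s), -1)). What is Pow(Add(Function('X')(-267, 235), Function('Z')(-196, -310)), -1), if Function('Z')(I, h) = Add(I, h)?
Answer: Rational(-32, 16609) ≈ -0.0019267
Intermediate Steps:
Function('X')(H, s) = Mul(Pow(Add(H, s), -1), Add(182, s)) (Function('X')(H, s) = Mul(Add(182, s), Pow(Add(H, s), -1)) = Mul(Pow(Add(H, s), -1), Add(182, s)))
Pow(Add(Function('X')(-267, 235), Function('Z')(-196, -310)), -1) = Pow(Add(Mul(Pow(Add(-267, 235), -1), Add(182, 235)), Add(-196, -310)), -1) = Pow(Add(Mul(Pow(-32, -1), 417), -506), -1) = Pow(Add(Mul(Rational(-1, 32), 417), -506), -1) = Pow(Add(Rational(-417, 32), -506), -1) = Pow(Rational(-16609, 32), -1) = Rational(-32, 16609)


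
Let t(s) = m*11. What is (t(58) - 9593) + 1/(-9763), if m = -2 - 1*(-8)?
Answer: -93012102/9763 ≈ -9527.0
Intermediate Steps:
m = 6 (m = -2 + 8 = 6)
t(s) = 66 (t(s) = 6*11 = 66)
(t(58) - 9593) + 1/(-9763) = (66 - 9593) + 1/(-9763) = -9527 - 1/9763 = -93012102/9763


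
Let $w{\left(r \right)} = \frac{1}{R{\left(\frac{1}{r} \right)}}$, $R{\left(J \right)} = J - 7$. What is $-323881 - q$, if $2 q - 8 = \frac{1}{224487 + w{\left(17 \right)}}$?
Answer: $- \frac{8579535189424}{26489449} \approx -3.2389 \cdot 10^{5}$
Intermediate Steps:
$R{\left(J \right)} = -7 + J$ ($R{\left(J \right)} = J - 7 = -7 + J$)
$w{\left(r \right)} = \frac{1}{-7 + \frac{1}{r}}$
$q = \frac{105957855}{26489449}$ ($q = 4 + \frac{1}{2 \left(224487 - \frac{17}{-1 + 7 \cdot 17}\right)} = 4 + \frac{1}{2 \left(224487 - \frac{17}{-1 + 119}\right)} = 4 + \frac{1}{2 \left(224487 - \frac{17}{118}\right)} = 4 + \frac{1}{2 \cdot \frac{26489449}{118}} = 4 + \frac{1}{2} \cdot \frac{118}{26489449} = 4 + \frac{59}{26489449} = \frac{105957855}{26489449} \approx 4.0$)
$-323881 - q = -323881 - \frac{105957855}{26489449} = - \frac{8579535189424}{26489449}$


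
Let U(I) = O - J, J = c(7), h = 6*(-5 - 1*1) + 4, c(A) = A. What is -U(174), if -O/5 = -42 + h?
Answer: -363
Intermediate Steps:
h = -32 (h = 6*(-5 - 1) + 4 = 6*(-6) + 4 = -36 + 4 = -32)
J = 7
O = 370 (O = -5*(-42 - 32) = -5*(-74) = 370)
U(I) = 363 (U(I) = 370 - 1*7 = 370 - 7 = 363)
-U(174) = -1*363 = -363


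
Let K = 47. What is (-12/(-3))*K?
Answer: 188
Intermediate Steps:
(-12/(-3))*K = -12/(-3)*47 = -12*(-⅓)*47 = 4*47 = 188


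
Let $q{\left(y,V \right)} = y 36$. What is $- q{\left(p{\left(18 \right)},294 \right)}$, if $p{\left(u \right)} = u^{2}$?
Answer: $-11664$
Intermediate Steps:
$q{\left(y,V \right)} = 36 y$
$- q{\left(p{\left(18 \right)},294 \right)} = - 36 \cdot 18^{2} = - 36 \cdot 324 = \left(-1\right) 11664 = -11664$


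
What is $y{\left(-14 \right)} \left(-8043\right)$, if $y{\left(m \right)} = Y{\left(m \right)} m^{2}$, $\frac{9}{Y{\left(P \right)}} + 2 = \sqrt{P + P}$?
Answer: $\frac{3546963}{4} + \frac{3546963 i \sqrt{7}}{4} \approx 8.8674 \cdot 10^{5} + 2.3461 \cdot 10^{6} i$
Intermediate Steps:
$Y{\left(P \right)} = \frac{9}{-2 + \sqrt{2} \sqrt{P}}$ ($Y{\left(P \right)} = \frac{9}{-2 + \sqrt{P + P}} = \frac{9}{-2 + \sqrt{2 P}} = \frac{9}{-2 + \sqrt{2} \sqrt{P}}$)
$y{\left(m \right)} = \frac{9 m^{2}}{-2 + \sqrt{2} \sqrt{m}}$ ($y{\left(m \right)} = \frac{9}{-2 + \sqrt{2} \sqrt{m}} m^{2} = \frac{9 m^{2}}{-2 + \sqrt{2} \sqrt{m}}$)
$y{\left(-14 \right)} \left(-8043\right) = \frac{9 \left(-14\right)^{2}}{-2 + \sqrt{2} \sqrt{-14}} \left(-8043\right) = 9 \cdot 196 \frac{1}{-2 + \sqrt{2} i \sqrt{14}} \left(-8043\right) = 9 \cdot 196 \frac{1}{-2 + 2 i \sqrt{7}} \left(-8043\right) = \frac{1764}{-2 + 2 i \sqrt{7}} \left(-8043\right) = - \frac{14187852}{-2 + 2 i \sqrt{7}}$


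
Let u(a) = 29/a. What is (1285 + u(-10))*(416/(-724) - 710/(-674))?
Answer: 374462947/609970 ≈ 613.90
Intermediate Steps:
(1285 + u(-10))*(416/(-724) - 710/(-674)) = (1285 + 29/(-10))*(416/(-724) - 710/(-674)) = (1285 + 29*(-⅒))*(416*(-1/724) - 710*(-1/674)) = (1285 - 29/10)*(-104/181 + 355/337) = (12821/10)*(29207/60997) = 374462947/609970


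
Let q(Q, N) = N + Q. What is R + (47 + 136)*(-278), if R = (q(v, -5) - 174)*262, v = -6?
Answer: -99344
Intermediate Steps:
R = -48470 (R = ((-5 - 6) - 174)*262 = (-11 - 174)*262 = -185*262 = -48470)
R + (47 + 136)*(-278) = -48470 + (47 + 136)*(-278) = -48470 + 183*(-278) = -48470 - 50874 = -99344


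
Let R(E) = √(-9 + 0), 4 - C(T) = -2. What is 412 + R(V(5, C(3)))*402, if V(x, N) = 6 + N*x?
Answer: 412 + 1206*I ≈ 412.0 + 1206.0*I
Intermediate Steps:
C(T) = 6 (C(T) = 4 - 1*(-2) = 4 + 2 = 6)
R(E) = 3*I (R(E) = √(-9) = 3*I)
412 + R(V(5, C(3)))*402 = 412 + (3*I)*402 = 412 + 1206*I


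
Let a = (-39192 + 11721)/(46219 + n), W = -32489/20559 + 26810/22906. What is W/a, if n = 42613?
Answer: 8572565333504/6468382837917 ≈ 1.3253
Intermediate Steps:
W = -96503122/235462227 (W = -32489*1/20559 + 26810*(1/22906) = -32489/20559 + 13405/11453 = -96503122/235462227 ≈ -0.40985)
a = -27471/88832 (a = (-39192 + 11721)/(46219 + 42613) = -27471/88832 ≈ -0.30925)
W/a = -96503122/(235462227*(-27471/88832)) = -96503122/235462227*(-88832/27471) = 8572565333504/6468382837917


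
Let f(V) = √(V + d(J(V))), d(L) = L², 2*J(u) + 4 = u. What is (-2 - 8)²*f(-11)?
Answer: 50*√181 ≈ 672.68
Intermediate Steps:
J(u) = -2 + u/2
f(V) = √(V + (-2 + V/2)²)
(-2 - 8)²*f(-11) = (-2 - 8)²*(√((-4 - 11)² + 4*(-11))/2) = (-10)²*(√((-15)² - 44)/2) = 100*(√(225 - 44)/2) = 100*(√181/2) = 50*√181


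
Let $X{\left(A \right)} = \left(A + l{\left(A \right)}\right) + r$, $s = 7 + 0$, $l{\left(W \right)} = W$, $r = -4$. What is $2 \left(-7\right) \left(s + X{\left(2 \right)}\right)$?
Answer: $-98$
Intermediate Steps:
$s = 7$
$X{\left(A \right)} = -4 + 2 A$ ($X{\left(A \right)} = \left(A + A\right) - 4 = 2 A - 4 = -4 + 2 A$)
$2 \left(-7\right) \left(s + X{\left(2 \right)}\right) = 2 \left(-7\right) \left(7 + \left(-4 + 2 \cdot 2\right)\right) = - 14 \left(7 + \left(-4 + 4\right)\right) = - 14 \left(7 + 0\right) = \left(-14\right) 7 = -98$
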